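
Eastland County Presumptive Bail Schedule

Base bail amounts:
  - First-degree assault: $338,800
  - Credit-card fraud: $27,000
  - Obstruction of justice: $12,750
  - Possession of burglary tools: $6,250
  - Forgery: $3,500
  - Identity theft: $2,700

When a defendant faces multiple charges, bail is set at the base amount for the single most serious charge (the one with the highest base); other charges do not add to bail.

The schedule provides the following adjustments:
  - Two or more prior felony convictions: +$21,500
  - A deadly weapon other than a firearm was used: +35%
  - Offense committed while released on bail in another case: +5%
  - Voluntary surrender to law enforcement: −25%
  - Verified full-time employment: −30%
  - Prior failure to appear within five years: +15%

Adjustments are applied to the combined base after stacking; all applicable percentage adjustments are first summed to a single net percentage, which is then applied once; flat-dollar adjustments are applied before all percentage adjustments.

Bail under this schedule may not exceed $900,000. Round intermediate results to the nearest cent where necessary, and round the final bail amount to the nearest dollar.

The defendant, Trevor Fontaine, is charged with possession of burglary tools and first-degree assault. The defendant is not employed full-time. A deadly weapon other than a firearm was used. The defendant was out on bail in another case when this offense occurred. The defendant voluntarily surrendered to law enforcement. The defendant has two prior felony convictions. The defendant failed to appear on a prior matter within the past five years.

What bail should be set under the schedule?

$468,390

Base amounts from the schedule: possession of burglary tools $6,250; first-degree assault $338,800.
Stacking rule: use the highest base only. Highest is first-degree assault at $338,800. Combined base = $338,800.
Two or more prior felony convictions (+$21,500 flat): $338,800 + $21,500 = $360,300.
Net percentage adjustment: +35% +5% −25% +15% = +30%. $360,300 × 1.3 = $468,390.
$468,390 is within the $900,000 maximum.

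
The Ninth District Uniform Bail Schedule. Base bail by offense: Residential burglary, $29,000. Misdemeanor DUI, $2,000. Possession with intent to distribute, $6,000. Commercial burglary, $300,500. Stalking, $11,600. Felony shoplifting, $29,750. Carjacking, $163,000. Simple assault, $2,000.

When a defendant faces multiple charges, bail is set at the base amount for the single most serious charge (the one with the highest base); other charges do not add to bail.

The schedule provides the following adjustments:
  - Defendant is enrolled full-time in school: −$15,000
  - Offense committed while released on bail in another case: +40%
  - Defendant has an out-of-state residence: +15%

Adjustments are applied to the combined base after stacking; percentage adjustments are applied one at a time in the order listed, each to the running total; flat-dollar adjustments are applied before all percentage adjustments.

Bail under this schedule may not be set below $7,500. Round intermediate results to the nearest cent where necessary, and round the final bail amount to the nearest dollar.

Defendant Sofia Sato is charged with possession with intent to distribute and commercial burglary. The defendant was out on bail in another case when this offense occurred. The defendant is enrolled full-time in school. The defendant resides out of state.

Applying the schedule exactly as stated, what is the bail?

$459,655

Base amounts from the schedule: possession with intent to distribute $6,000; commercial burglary $300,500.
Stacking rule: use the highest base only. Highest is commercial burglary at $300,500. Combined base = $300,500.
Defendant is enrolled full-time in school (−$15,000 flat): $300,500 − $15,000 = $285,500.
Offense committed while released on bail in another case (+40%): $285,500 × 1.4 = $399,700.
Defendant has an out-of-state residence (+15%): $399,700 × 1.15 = $459,655.
$459,655 is at or above the $7,500 minimum.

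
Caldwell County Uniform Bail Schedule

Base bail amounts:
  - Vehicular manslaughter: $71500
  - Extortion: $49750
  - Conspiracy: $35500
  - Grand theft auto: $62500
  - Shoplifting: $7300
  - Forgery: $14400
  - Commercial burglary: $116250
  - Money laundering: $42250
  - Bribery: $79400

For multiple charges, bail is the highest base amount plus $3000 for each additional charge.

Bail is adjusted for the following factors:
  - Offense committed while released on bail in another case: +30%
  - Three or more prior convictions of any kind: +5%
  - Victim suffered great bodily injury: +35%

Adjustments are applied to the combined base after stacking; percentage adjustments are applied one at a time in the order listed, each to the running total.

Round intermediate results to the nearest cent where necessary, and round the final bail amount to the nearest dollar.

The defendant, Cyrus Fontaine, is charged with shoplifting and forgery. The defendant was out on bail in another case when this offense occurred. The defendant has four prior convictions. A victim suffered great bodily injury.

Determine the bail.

Base amounts from the schedule: shoplifting $7300; forgery $14400.
Stacking rule: highest base plus $3000 per additional charge. Highest is forgery at $14400; 1 additional charge → +$3000. Combined base = $17400.
Offense committed while released on bail in another case (+30%): $17400 × 1.3 = $22620.
Three or more prior convictions of any kind (+5%): $22620 × 1.05 = $23751.
Victim suffered great bodily injury (+35%): $23751 × 1.35 = $32063.85.
Rounded to the nearest dollar: $32064.

$32064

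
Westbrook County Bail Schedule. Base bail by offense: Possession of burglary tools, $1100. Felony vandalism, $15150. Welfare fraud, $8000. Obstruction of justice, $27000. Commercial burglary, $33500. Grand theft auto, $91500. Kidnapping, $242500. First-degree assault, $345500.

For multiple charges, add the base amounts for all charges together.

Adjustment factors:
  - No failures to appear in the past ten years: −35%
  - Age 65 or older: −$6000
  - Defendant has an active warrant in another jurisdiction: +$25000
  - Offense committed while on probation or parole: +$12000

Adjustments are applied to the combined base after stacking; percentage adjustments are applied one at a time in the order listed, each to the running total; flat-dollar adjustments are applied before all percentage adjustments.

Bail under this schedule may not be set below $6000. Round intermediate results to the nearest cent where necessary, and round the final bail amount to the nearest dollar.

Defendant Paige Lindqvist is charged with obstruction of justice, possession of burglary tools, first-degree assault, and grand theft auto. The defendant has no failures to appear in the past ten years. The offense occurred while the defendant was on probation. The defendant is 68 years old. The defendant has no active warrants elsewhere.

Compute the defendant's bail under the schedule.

Base amounts from the schedule: obstruction of justice $27000; possession of burglary tools $1100; first-degree assault $345500; grand theft auto $91500.
Stacking rule: sum of all bases. $27000 + $1100 + $345500 + $91500 = $465100.
Age 65 or older (−$6000 flat): $465100 − $6000 = $459100.
Offense committed while on probation or parole (+$12000 flat): $459100 + $12000 = $471100.
No failures to appear in the past ten years (−35%): $471100 × 0.65 = $306215.
$306215 is at or above the $6000 minimum.

$306215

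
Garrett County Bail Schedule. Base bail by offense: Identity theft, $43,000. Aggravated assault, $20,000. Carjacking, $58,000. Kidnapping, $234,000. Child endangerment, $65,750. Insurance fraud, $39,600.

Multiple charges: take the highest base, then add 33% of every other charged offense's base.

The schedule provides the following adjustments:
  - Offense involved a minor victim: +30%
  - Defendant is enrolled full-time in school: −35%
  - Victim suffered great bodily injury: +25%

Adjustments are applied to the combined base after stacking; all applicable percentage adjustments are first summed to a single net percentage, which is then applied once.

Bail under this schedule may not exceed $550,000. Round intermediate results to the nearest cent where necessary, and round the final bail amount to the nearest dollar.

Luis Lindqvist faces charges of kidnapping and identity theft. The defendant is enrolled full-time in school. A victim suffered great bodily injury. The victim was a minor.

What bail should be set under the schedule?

Base amounts from the schedule: kidnapping $234,000; identity theft $43,000.
Stacking rule: highest base plus 33% of each additional charge. Highest is kidnapping at $234,000. Additional: $43,000 × 33% = $14,190. Combined base = $234,000 + $14,190 = $248,190.
Net percentage adjustment: +30% −35% +25% = +20%. $248,190 × 1.2 = $297,828.
$297,828 is within the $550,000 maximum.

$297,828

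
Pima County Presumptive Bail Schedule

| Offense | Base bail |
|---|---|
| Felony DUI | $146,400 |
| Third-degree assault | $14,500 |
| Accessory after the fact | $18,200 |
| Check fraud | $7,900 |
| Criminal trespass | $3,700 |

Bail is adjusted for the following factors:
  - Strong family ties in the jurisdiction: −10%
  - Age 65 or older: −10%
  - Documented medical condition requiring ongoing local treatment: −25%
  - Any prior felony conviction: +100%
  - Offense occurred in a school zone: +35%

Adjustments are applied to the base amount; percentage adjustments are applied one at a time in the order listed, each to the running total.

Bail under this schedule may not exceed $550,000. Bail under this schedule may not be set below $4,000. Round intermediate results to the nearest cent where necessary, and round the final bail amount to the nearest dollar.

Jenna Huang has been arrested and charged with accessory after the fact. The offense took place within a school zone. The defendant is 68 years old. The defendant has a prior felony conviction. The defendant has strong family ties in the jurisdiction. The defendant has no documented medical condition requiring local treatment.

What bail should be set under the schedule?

Base amounts from the schedule: accessory after the fact $18,200.
Single charge. Combined base = $18,200.
Strong family ties in the jurisdiction (−10%): $18,200 × 0.9 = $16,380.
Age 65 or older (−10%): $16,380 × 0.9 = $14,742.
Any prior felony conviction (+100%): $14,742 × 2 = $29,484.
Offense occurred in a school zone (+35%): $29,484 × 1.35 = $39,803.40.
$39,803.40 is within the $550,000 maximum.
$39,803.40 is at or above the $4,000 minimum.
Rounded to the nearest dollar: $39,803.

$39,803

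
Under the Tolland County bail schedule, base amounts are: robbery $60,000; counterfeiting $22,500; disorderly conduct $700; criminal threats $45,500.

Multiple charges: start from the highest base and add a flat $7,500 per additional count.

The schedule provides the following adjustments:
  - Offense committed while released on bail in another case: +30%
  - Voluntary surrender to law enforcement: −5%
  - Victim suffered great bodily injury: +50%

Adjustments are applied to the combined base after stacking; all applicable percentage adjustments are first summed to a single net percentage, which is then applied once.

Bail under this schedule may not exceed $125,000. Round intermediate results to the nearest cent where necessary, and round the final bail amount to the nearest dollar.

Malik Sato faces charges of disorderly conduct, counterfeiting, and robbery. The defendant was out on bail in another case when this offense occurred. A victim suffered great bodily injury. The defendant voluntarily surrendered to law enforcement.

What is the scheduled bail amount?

Base amounts from the schedule: disorderly conduct $700; counterfeiting $22,500; robbery $60,000.
Stacking rule: highest base plus $7,500 per additional charge. Highest is robbery at $60,000; 2 additional charges → +$15,000. Combined base = $75,000.
Net percentage adjustment: +30% −5% +50% = +75%. $75,000 × 1.75 = $131,250.
Result $131,250 exceeds the maximum of $125,000; bail is capped at $125,000.

$125,000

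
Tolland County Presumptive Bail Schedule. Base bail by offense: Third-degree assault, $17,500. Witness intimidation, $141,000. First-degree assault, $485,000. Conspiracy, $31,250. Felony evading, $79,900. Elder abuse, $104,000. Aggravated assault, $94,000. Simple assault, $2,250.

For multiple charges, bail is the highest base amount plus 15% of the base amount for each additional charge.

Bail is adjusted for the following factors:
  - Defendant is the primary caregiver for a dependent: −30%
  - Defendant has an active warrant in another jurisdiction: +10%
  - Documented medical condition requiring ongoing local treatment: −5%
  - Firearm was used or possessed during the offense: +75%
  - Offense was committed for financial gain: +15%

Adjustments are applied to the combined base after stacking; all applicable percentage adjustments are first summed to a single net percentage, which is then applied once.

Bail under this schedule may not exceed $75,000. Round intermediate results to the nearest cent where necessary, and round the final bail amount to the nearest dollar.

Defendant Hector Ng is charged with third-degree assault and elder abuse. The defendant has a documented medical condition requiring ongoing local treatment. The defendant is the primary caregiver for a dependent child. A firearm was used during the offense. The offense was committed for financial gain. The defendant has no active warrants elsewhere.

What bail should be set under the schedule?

Base amounts from the schedule: third-degree assault $17,500; elder abuse $104,000.
Stacking rule: highest base plus 15% of each additional charge. Highest is elder abuse at $104,000. Additional: $17,500 × 15% = $2,625. Combined base = $104,000 + $2,625 = $106,625.
Net percentage adjustment: −30% −5% +75% +15% = +55%. $106,625 × 1.55 = $165,268.75.
Result $165,268.75 exceeds the maximum of $75,000; bail is capped at $75,000.

$75,000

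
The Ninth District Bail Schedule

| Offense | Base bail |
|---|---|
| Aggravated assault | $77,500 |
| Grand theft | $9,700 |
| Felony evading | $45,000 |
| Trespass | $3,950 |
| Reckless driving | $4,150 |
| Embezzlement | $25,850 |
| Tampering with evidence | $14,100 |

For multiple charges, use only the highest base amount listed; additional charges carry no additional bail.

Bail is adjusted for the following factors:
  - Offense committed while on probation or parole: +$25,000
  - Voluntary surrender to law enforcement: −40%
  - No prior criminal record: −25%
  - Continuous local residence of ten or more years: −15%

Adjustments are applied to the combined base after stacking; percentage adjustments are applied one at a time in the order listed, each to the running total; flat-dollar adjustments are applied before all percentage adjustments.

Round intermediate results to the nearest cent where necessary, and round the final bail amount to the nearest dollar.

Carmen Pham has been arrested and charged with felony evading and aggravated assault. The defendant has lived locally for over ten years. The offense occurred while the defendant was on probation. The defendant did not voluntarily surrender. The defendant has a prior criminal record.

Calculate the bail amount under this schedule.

Base amounts from the schedule: felony evading $45,000; aggravated assault $77,500.
Stacking rule: use the highest base only. Highest is aggravated assault at $77,500. Combined base = $77,500.
Offense committed while on probation or parole (+$25,000 flat): $77,500 + $25,000 = $102,500.
Continuous local residence of ten or more years (−15%): $102,500 × 0.85 = $87,125.

$87,125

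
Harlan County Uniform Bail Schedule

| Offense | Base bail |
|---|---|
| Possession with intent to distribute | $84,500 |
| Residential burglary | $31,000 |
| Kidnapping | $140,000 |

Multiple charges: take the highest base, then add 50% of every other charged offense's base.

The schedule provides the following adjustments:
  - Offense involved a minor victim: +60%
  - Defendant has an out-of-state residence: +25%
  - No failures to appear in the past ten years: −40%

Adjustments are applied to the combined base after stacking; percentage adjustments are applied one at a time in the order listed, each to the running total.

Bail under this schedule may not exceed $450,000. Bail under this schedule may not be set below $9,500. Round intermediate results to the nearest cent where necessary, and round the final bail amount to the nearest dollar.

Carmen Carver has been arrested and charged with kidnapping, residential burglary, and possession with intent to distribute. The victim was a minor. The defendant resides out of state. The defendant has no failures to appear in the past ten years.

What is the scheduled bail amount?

$237,300

Base amounts from the schedule: kidnapping $140,000; residential burglary $31,000; possession with intent to distribute $84,500.
Stacking rule: highest base plus 50% of each additional charge. Highest is kidnapping at $140,000. Additional: $31,000 × 50% = $15,500; $84,500 × 50% = $42,250. Combined base = $140,000 + $57,750 = $197,750.
Offense involved a minor victim (+60%): $197,750 × 1.6 = $316,400.
Defendant has an out-of-state residence (+25%): $316,400 × 1.25 = $395,500.
No failures to appear in the past ten years (−40%): $395,500 × 0.6 = $237,300.
$237,300 is within the $450,000 maximum.
$237,300 is at or above the $9,500 minimum.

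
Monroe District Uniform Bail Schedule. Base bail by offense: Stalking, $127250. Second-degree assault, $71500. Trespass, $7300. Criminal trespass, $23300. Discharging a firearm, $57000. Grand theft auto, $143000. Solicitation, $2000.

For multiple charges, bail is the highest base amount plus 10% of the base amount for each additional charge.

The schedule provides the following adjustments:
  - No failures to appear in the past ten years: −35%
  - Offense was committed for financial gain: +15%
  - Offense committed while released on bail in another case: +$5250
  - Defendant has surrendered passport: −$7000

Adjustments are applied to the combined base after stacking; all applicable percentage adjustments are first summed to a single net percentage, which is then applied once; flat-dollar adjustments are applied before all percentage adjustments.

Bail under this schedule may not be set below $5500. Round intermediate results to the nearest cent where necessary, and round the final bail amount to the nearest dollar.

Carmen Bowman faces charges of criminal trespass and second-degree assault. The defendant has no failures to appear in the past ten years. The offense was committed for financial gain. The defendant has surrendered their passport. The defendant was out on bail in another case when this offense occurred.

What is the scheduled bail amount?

Base amounts from the schedule: criminal trespass $23300; second-degree assault $71500.
Stacking rule: highest base plus 10% of each additional charge. Highest is second-degree assault at $71500. Additional: $23300 × 10% = $2330. Combined base = $71500 + $2330 = $73830.
Offense committed while released on bail in another case (+$5250 flat): $73830 + $5250 = $79080.
Defendant has surrendered passport (−$7000 flat): $79080 − $7000 = $72080.
Net percentage adjustment: −35% +15% = −20%. $72080 × 0.8 = $57664.
$57664 is at or above the $5500 minimum.

$57664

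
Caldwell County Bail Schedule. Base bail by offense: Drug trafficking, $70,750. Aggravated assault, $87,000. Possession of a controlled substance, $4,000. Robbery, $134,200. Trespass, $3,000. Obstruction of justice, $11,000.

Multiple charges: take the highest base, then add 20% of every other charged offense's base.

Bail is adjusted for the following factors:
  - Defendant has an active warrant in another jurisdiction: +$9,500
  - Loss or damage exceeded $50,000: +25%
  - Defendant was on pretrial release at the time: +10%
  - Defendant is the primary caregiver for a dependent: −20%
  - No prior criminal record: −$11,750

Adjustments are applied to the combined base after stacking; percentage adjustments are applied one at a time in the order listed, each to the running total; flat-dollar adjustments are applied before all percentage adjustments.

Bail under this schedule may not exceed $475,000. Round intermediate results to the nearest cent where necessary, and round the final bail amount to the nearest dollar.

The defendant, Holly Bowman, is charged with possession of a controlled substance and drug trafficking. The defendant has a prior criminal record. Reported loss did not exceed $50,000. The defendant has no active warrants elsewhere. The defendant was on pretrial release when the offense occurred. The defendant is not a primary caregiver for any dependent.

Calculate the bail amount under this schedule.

$78,705

Base amounts from the schedule: possession of a controlled substance $4,000; drug trafficking $70,750.
Stacking rule: highest base plus 20% of each additional charge. Highest is drug trafficking at $70,750. Additional: $4,000 × 20% = $800. Combined base = $70,750 + $800 = $71,550.
Defendant was on pretrial release at the time (+10%): $71,550 × 1.1 = $78,705.
$78,705 is within the $475,000 maximum.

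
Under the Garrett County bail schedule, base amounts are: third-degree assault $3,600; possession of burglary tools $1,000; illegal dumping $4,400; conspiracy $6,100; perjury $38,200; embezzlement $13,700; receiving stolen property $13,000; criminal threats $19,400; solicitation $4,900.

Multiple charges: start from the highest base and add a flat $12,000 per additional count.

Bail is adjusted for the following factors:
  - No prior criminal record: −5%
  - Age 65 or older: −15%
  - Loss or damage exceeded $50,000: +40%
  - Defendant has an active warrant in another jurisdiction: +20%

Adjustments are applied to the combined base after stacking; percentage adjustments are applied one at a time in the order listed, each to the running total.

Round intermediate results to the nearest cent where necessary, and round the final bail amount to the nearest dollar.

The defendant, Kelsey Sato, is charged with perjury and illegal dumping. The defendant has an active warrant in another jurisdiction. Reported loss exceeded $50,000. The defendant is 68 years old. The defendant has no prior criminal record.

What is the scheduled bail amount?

$68,101

Base amounts from the schedule: perjury $38,200; illegal dumping $4,400.
Stacking rule: highest base plus $12,000 per additional charge. Highest is perjury at $38,200; 1 additional charge → +$12,000. Combined base = $50,200.
No prior criminal record (−5%): $50,200 × 0.95 = $47,690.
Age 65 or older (−15%): $47,690 × 0.85 = $40,536.50.
Loss or damage exceeded $50,000 (+40%): $40,536.50 × 1.4 = $56,751.10.
Defendant has an active warrant in another jurisdiction (+20%): $56,751.10 × 1.2 = $68,101.32.
Rounded to the nearest dollar: $68,101.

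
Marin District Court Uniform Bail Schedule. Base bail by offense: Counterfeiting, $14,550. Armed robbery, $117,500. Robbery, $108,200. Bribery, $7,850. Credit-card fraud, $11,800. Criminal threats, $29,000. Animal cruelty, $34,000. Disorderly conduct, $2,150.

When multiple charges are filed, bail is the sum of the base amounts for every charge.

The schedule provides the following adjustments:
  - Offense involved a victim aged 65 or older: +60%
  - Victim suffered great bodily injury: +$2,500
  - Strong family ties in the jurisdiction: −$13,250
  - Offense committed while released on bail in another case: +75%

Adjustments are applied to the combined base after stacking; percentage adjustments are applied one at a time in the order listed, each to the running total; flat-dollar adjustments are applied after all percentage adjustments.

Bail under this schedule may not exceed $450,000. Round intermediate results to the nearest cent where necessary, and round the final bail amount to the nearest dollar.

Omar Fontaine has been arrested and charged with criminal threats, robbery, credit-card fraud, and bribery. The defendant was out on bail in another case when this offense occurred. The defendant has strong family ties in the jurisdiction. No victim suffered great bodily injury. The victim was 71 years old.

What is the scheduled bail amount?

Base amounts from the schedule: criminal threats $29,000; robbery $108,200; credit-card fraud $11,800; bribery $7,850.
Stacking rule: sum of all bases. $29,000 + $108,200 + $11,800 + $7,850 = $156,850.
Offense involved a victim aged 65 or older (+60%): $156,850 × 1.6 = $250,960.
Offense committed while released on bail in another case (+75%): $250,960 × 1.75 = $439,180.
Strong family ties in the jurisdiction (−$13,250 flat): $439,180 − $13,250 = $425,930.
$425,930 is within the $450,000 maximum.

$425,930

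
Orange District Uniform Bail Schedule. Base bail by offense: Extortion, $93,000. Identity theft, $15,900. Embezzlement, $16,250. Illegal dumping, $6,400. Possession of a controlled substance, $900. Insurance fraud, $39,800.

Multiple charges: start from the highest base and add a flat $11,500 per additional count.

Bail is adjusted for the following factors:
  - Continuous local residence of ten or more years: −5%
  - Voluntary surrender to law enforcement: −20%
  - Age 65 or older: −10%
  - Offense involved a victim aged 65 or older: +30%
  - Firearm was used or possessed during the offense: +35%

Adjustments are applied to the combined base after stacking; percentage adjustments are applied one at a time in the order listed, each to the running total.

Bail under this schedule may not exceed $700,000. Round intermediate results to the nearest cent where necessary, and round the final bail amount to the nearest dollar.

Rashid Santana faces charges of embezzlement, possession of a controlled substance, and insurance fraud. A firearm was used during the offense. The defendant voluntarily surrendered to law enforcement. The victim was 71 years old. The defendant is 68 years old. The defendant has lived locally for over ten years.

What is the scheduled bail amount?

$75,386

Base amounts from the schedule: embezzlement $16,250; possession of a controlled substance $900; insurance fraud $39,800.
Stacking rule: highest base plus $11,500 per additional charge. Highest is insurance fraud at $39,800; 2 additional charges → +$23,000. Combined base = $62,800.
Continuous local residence of ten or more years (−5%): $62,800 × 0.95 = $59,660.
Voluntary surrender to law enforcement (−20%): $59,660 × 0.8 = $47,728.
Age 65 or older (−10%): $47,728 × 0.9 = $42,955.20.
Offense involved a victim aged 65 or older (+30%): $42,955.20 × 1.3 = $55,841.76.
Firearm was used or possessed during the offense (+35%): $55,841.76 × 1.35 = $75,386.38.
$75,386.38 is within the $700,000 maximum.
Rounded to the nearest dollar: $75,386.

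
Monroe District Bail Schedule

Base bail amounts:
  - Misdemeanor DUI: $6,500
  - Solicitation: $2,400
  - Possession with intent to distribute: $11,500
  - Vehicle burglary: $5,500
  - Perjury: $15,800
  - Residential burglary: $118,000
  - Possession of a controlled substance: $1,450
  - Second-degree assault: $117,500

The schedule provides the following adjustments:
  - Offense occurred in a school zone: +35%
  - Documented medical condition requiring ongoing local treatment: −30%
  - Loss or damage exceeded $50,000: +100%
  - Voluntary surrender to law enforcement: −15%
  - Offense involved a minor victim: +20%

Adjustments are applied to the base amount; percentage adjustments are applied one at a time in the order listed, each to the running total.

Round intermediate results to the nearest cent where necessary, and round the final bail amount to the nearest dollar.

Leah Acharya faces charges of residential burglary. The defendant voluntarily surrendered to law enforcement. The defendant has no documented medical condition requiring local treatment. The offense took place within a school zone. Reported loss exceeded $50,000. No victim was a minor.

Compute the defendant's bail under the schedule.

$270,810

Base amounts from the schedule: residential burglary $118,000.
Single charge. Combined base = $118,000.
Offense occurred in a school zone (+35%): $118,000 × 1.35 = $159,300.
Loss or damage exceeded $50,000 (+100%): $159,300 × 2 = $318,600.
Voluntary surrender to law enforcement (−15%): $318,600 × 0.85 = $270,810.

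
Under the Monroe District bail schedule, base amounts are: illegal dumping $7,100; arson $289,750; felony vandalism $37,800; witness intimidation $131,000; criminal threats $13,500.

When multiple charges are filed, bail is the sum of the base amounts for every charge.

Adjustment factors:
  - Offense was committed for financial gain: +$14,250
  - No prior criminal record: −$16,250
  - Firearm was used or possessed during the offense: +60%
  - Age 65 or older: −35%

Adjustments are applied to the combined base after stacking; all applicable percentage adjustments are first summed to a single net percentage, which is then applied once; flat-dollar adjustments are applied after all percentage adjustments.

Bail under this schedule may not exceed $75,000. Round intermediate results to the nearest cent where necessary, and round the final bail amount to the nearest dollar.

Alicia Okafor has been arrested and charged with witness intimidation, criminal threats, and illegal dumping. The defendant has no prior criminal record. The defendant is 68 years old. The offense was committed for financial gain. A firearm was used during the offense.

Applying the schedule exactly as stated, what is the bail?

$75,000

Base amounts from the schedule: witness intimidation $131,000; criminal threats $13,500; illegal dumping $7,100.
Stacking rule: sum of all bases. $131,000 + $13,500 + $7,100 = $151,600.
Net percentage adjustment: +60% −35% = +25%. $151,600 × 1.25 = $189,500.
Offense was committed for financial gain (+$14,250 flat): $189,500 + $14,250 = $203,750.
No prior criminal record (−$16,250 flat): $203,750 − $16,250 = $187,500.
Result $187,500 exceeds the maximum of $75,000; bail is capped at $75,000.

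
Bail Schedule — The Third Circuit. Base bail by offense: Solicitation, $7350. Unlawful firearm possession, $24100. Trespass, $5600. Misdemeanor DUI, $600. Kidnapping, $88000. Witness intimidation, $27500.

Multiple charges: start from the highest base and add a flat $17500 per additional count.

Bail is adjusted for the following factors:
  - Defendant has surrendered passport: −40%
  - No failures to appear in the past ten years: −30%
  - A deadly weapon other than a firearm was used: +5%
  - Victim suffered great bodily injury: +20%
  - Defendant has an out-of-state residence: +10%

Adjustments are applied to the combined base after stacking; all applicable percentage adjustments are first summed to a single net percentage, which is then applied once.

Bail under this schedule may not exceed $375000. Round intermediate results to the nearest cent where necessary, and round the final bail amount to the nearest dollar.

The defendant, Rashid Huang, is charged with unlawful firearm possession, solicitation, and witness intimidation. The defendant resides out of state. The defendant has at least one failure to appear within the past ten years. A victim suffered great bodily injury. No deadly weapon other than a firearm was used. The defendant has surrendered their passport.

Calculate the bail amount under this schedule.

$56250

Base amounts from the schedule: unlawful firearm possession $24100; solicitation $7350; witness intimidation $27500.
Stacking rule: highest base plus $17500 per additional charge. Highest is witness intimidation at $27500; 2 additional charges → +$35000. Combined base = $62500.
Net percentage adjustment: −40% +20% +10% = −10%. $62500 × 0.9 = $56250.
$56250 is within the $375000 maximum.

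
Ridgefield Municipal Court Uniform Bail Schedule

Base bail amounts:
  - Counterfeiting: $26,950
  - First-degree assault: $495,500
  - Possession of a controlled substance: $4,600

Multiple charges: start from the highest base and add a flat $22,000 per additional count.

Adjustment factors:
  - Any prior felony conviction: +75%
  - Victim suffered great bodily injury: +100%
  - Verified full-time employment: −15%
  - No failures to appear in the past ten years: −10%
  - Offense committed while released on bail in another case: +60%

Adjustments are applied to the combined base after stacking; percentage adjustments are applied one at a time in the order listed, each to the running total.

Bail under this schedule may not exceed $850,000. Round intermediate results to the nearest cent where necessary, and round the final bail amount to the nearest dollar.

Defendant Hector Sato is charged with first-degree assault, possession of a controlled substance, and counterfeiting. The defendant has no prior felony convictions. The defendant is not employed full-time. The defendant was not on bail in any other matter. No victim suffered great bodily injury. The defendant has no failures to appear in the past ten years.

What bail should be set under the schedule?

Base amounts from the schedule: first-degree assault $495,500; possession of a controlled substance $4,600; counterfeiting $26,950.
Stacking rule: highest base plus $22,000 per additional charge. Highest is first-degree assault at $495,500; 2 additional charges → +$44,000. Combined base = $539,500.
No failures to appear in the past ten years (−10%): $539,500 × 0.9 = $485,550.
$485,550 is within the $850,000 maximum.

$485,550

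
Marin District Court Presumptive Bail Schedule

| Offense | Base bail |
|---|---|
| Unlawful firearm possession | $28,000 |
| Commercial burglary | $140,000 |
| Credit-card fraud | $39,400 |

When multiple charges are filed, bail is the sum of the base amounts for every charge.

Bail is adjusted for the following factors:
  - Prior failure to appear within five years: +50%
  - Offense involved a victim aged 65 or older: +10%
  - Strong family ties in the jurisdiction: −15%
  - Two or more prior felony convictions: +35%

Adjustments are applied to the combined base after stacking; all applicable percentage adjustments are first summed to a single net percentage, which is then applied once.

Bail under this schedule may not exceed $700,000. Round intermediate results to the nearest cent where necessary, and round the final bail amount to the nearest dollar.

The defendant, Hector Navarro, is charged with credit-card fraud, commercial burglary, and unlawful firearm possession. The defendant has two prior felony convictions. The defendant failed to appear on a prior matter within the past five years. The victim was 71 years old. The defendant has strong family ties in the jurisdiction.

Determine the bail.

$373,320

Base amounts from the schedule: credit-card fraud $39,400; commercial burglary $140,000; unlawful firearm possession $28,000.
Stacking rule: sum of all bases. $39,400 + $140,000 + $28,000 = $207,400.
Net percentage adjustment: +50% +10% −15% +35% = +80%. $207,400 × 1.8 = $373,320.
$373,320 is within the $700,000 maximum.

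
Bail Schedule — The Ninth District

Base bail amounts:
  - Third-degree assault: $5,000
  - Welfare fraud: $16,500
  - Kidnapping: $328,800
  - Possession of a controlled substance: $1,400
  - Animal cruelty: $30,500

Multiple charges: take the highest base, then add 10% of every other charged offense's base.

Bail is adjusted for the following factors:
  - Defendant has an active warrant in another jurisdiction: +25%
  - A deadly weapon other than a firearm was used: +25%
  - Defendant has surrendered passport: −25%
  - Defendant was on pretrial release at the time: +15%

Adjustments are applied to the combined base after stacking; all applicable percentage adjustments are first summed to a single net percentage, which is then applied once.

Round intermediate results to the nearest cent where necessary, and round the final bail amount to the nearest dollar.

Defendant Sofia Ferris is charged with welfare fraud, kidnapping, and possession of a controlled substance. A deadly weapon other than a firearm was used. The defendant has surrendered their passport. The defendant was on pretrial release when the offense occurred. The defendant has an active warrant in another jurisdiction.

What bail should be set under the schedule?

Base amounts from the schedule: welfare fraud $16,500; kidnapping $328,800; possession of a controlled substance $1,400.
Stacking rule: highest base plus 10% of each additional charge. Highest is kidnapping at $328,800. Additional: $16,500 × 10% = $1,650; $1,400 × 10% = $140. Combined base = $328,800 + $1,790 = $330,590.
Net percentage adjustment: +25% +25% −25% +15% = +40%. $330,590 × 1.4 = $462,826.

$462,826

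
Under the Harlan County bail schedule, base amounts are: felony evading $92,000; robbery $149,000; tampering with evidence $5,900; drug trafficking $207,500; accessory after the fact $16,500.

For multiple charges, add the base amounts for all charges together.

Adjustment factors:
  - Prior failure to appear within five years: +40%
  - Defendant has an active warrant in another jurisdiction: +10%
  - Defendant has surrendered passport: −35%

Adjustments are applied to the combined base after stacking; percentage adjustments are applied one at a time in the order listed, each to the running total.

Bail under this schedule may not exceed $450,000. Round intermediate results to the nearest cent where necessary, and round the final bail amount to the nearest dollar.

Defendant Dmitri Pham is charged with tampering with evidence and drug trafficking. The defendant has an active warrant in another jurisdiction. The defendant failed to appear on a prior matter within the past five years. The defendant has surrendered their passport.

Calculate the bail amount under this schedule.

Base amounts from the schedule: tampering with evidence $5,900; drug trafficking $207,500.
Stacking rule: sum of all bases. $5,900 + $207,500 = $213,400.
Prior failure to appear within five years (+40%): $213,400 × 1.4 = $298,760.
Defendant has an active warrant in another jurisdiction (+10%): $298,760 × 1.1 = $328,636.
Defendant has surrendered passport (−35%): $328,636 × 0.65 = $213,613.40.
$213,613.40 is within the $450,000 maximum.
Rounded to the nearest dollar: $213,613.

$213,613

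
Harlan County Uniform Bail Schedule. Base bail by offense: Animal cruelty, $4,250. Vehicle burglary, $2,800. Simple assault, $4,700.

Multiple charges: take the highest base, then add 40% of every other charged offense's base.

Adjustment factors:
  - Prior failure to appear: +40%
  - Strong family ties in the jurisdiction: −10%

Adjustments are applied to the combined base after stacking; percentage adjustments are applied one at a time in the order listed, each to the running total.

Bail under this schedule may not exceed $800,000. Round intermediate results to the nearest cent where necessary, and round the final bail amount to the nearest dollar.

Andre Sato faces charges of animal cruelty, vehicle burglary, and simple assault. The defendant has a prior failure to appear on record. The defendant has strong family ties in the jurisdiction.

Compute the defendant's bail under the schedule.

Base amounts from the schedule: animal cruelty $4,250; vehicle burglary $2,800; simple assault $4,700.
Stacking rule: highest base plus 40% of each additional charge. Highest is simple assault at $4,700. Additional: $4,250 × 40% = $1,700; $2,800 × 40% = $1,120. Combined base = $4,700 + $2,820 = $7,520.
Prior failure to appear (+40%): $7,520 × 1.4 = $10,528.
Strong family ties in the jurisdiction (−10%): $10,528 × 0.9 = $9,475.20.
$9,475.20 is within the $800,000 maximum.
Rounded to the nearest dollar: $9,475.

$9,475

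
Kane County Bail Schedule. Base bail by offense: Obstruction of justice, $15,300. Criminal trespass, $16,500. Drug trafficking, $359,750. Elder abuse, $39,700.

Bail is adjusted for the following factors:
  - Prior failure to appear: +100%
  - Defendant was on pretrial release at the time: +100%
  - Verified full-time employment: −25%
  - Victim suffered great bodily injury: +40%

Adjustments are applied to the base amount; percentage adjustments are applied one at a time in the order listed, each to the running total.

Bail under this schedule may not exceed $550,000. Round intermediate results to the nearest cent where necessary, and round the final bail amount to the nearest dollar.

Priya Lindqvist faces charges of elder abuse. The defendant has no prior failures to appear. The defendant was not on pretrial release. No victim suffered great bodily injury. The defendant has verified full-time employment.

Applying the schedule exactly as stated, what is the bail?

$29,775

Base amounts from the schedule: elder abuse $39,700.
Single charge. Combined base = $39,700.
Verified full-time employment (−25%): $39,700 × 0.75 = $29,775.
$29,775 is within the $550,000 maximum.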